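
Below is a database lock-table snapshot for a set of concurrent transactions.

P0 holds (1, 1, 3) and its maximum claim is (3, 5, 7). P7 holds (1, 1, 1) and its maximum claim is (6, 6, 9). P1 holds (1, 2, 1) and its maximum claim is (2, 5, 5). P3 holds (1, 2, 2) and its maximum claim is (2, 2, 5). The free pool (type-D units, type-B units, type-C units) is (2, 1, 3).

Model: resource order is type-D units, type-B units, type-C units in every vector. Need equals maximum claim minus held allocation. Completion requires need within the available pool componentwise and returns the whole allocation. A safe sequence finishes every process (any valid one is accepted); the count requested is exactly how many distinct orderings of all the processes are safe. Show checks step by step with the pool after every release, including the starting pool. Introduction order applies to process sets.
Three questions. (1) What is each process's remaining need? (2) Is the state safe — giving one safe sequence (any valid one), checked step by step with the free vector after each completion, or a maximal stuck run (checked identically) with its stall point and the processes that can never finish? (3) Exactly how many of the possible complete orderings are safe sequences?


(1) Remaining need (order type-D units, type-B units, type-C units):
  P0: (2, 4, 4)
  P7: (5, 5, 8)
  P1: (1, 3, 4)
  P3: (1, 0, 3)
(2) SAFE. One safe sequence: P3, P1, P0, P7.
Key observation: P3 marks the first exact bind of the order: its need (1, 0, 3) fits the free (2, 1, 3) with zero slack on a requested resource.
Verifying each step:
  pool = (2, 1, 3)
  P3 needs (1, 0, 3) <= (2, 1, 3) -> finishes; pool += (1, 2, 2) = (3, 3, 5)
  P1 needs (1, 3, 4) <= (3, 3, 5) -> finishes; pool += (1, 2, 1) = (4, 5, 6)
  P0 needs (2, 4, 4) <= (4, 5, 6) -> finishes; pool += (1, 1, 3) = (5, 6, 9)
  P7 needs (5, 5, 8) <= (5, 6, 9) -> finishes; pool += (1, 1, 1) = (6, 7, 10)
(3) Exactly 1 of the possible complete orderings is a safe sequence.


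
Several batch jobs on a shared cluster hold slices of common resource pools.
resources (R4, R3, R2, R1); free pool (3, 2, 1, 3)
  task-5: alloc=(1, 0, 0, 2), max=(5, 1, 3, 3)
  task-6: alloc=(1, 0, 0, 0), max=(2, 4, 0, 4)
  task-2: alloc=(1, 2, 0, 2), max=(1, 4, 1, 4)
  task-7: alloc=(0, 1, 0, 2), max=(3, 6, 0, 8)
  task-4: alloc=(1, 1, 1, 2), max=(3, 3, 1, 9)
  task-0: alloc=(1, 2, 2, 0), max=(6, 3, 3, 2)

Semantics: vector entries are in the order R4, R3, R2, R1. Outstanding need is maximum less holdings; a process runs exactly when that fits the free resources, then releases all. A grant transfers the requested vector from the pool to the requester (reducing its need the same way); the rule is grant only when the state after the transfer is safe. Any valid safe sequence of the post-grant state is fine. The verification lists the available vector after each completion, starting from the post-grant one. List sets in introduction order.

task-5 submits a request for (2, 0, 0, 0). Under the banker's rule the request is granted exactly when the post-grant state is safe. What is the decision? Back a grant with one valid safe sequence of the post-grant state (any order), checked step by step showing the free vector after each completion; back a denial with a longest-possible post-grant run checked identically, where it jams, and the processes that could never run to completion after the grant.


DENY. Granting would leave the state unsafe.
Key observation: after task-2, task-6 the pool peaks at (3, 4, 1, 5), and each blocked process is short somewhere: task-5 on R2; task-7 on R3, R1; task-4 on R1; task-0 on R4.
On the post-grant state, task-2, task-6 is a maximal run — nothing extends it. Step-by-step check:
  pool = (1, 2, 1, 3)
  task-2: need (0, 2, 1, 2) fits (1, 2, 1, 3); releases (1, 2, 0, 2), pool now (2, 4, 1, 5)
  task-6: need (1, 4, 0, 4) fits (2, 4, 1, 5); releases (1, 0, 0, 0), pool now (3, 4, 1, 5)
  task-5 still needs (2, 1, 3, 1) but only (3, 4, 1, 5) is free — short on R2
  task-7 still needs (3, 5, 0, 6) but only (3, 4, 1, 5) is free — short on R3 and R1
  task-4 still needs (2, 2, 0, 7) but only (3, 4, 1, 5) is free — short on R1
  task-0 still needs (5, 1, 1, 2) but only (3, 4, 1, 5) is free — short on R4
Processes that could never finish after the grant: task-5, task-7, task-4 and task-0.


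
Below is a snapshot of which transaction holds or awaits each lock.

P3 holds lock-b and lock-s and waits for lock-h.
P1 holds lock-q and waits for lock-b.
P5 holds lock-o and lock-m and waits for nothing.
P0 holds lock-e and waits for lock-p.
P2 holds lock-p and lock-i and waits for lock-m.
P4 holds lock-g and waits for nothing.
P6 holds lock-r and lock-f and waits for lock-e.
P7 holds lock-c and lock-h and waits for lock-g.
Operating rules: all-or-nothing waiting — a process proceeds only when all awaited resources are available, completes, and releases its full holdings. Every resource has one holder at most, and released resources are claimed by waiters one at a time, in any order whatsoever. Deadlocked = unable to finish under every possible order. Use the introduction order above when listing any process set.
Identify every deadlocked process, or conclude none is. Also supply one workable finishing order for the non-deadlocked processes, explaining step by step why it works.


The deadlocked set is empty.
Key observation: the wait relation is loop-free; peeling off processes with no waits unwinds the whole state.
The rest can finish in the order P5, P2, P4, P0, P6, P7, P3, P1.
Walking it through:
  P5: no waits; runs immediately, freeing lock-o and lock-m
  P2: everything it awaited (lock-m) is free; runs, freeing lock-p and lock-i
  P4: no waits; runs immediately, freeing lock-g
  P0: everything it awaited (lock-p) is free; runs, freeing lock-e
  P6: everything it awaited (lock-e) is free; runs, freeing lock-r and lock-f
  P7: everything it awaited (lock-g) is free; runs, freeing lock-c and lock-h
  P3: everything it awaited (lock-h) is free; runs, freeing lock-b and lock-s
  P1: everything it awaited (lock-b) is free; runs, freeing lock-q


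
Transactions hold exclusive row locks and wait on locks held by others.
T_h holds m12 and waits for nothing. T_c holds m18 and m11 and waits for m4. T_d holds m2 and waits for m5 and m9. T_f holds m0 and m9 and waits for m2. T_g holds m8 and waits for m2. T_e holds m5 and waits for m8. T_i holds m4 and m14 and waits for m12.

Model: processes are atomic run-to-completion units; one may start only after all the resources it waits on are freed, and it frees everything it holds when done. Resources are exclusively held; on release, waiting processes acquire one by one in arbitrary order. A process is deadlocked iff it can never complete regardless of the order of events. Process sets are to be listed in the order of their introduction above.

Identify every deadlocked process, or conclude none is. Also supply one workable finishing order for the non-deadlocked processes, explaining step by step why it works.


Deadlocked set: T_d, T_f, T_g and T_e.
Key observation: the wait chain closes on itself along T_d -> T_f -> T_d; T_g and T_e are caught in further circular waits.
The rest can finish in the order T_h, T_i, T_c.
Check, step by step:
  run T_h (it waits on nothing); releases m12
  T_i: everything it awaited (m12) is free; runs, freeing m4 and m14
  T_c: everything it awaited (m4) is free; runs, freeing m18 and m11


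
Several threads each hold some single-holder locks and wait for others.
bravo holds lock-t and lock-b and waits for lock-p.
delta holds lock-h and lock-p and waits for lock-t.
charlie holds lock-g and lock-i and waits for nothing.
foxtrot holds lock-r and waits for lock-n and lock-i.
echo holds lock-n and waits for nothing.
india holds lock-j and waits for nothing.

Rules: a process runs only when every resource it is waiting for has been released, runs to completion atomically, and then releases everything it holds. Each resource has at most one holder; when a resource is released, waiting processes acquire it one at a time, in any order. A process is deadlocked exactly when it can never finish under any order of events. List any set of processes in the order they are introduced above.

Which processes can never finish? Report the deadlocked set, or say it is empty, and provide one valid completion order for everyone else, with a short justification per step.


Deadlocked set: bravo and delta.
Key observation: nobody on the ring bravo -> delta -> bravo can start until another member finishes, which never happens; no other process is dragged down with it.
One completion order for the rest: charlie, echo, india, foxtrot.
Step-by-step check:
  charlie waits on nothing -> runs at once and releases lock-g and lock-i
  echo waits on nothing -> runs at once and releases lock-n
  india waits on nothing -> runs at once and releases lock-j
  foxtrot: everything it awaited (lock-n and lock-i) is free; runs, freeing lock-r


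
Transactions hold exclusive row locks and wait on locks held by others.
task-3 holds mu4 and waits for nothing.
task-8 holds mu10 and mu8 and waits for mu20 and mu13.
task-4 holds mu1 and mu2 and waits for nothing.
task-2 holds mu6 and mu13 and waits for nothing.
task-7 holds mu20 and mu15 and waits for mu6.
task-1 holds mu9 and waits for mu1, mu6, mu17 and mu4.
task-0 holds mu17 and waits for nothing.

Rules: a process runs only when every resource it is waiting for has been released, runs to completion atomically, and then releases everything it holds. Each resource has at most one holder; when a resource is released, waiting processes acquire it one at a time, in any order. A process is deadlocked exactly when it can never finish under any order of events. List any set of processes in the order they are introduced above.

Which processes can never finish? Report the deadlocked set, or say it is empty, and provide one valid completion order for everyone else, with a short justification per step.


The deadlocked set is empty.
Key observation: no waiting chain loops back on itself — every chain ends at a process that waits on nothing, so everyone eventually runs.
The rest can finish in the order task-2, task-7, task-0, task-4, task-3, task-1, task-8.
Verifying each step:
  task-2 waits on nothing -> runs at once and releases mu6 and mu13
  task-7: everything it awaited (mu6) is free; runs, freeing mu20 and mu15
  task-0 waits on nothing -> runs at once and releases mu17
  task-4 waits on nothing -> runs at once and releases mu1 and mu2
  task-3 waits on nothing -> runs at once and releases mu4
  task-1: everything it awaited (mu1, mu6, mu17 and mu4) is free; runs, freeing mu9
  task-8: everything it awaited (mu20 and mu13) is free; runs, freeing mu10 and mu8


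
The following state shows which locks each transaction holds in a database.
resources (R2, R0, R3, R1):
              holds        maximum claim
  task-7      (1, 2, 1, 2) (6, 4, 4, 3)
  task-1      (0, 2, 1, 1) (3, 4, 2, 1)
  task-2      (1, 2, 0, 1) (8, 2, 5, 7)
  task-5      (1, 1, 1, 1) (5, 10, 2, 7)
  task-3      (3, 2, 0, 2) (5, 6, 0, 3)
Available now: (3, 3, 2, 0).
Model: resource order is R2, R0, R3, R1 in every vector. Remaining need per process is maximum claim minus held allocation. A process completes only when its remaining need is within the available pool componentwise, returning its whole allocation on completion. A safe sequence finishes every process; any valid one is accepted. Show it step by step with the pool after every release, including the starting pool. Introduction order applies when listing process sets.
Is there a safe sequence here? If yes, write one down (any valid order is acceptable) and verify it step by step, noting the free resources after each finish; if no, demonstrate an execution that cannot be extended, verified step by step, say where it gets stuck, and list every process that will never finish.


UNSAFE.
Key observation: the wall is R1: completing task-1, task-3, task-7 brings the pool only to (7, 9, 4, 5), and all the rest need more.
A maximal execution: task-1, task-3, task-7 — then nothing else fits. Check, step by step:
  pool = (3, 3, 2, 0)
  task-1 needs (3, 2, 1, 0) <= (3, 3, 2, 0) -> finishes; pool += (0, 2, 1, 1) = (3, 5, 3, 1)
  task-3 needs (2, 4, 0, 1) <= (3, 5, 3, 1) -> finishes; pool += (3, 2, 0, 2) = (6, 7, 3, 3)
  task-7 needs (5, 2, 3, 1) <= (6, 7, 3, 3) -> finishes; pool += (1, 2, 1, 2) = (7, 9, 4, 5)
  task-2 cannot run: need (7, 0, 5, 6) vs free (7, 9, 4, 5) (insufficient R3 and R1)
  task-5 cannot run: need (4, 9, 1, 6) vs free (7, 9, 4, 5) (insufficient R1)
Processes that can never finish: task-2 and task-5.


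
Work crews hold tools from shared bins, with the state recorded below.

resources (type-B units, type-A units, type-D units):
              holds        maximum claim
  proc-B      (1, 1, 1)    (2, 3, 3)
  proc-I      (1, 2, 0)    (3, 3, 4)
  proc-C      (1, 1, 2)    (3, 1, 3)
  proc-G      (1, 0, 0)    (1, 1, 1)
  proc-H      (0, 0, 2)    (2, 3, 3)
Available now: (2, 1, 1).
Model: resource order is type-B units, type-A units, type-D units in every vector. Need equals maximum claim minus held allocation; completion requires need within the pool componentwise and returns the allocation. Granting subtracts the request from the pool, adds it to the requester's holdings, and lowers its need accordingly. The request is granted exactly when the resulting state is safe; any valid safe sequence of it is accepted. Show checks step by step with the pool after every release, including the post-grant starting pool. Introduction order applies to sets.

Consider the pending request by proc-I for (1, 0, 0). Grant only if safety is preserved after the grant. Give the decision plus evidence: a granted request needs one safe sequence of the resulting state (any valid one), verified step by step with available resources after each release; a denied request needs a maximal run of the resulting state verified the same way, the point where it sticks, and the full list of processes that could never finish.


GRANT: granting preserves safety; a valid post-grant sequence is proc-G, proc-C, proc-B, proc-H, proc-I.
Key observation: post-grant, (1, 1, 1) remains, and an order beginning with proc-G completes everyone.
Verifying the post-grant state step by step:
  pool = (1, 1, 1)
  run proc-G (needs (0, 1, 1), free (1, 1, 1)); after release of (1, 0, 0) the pool is (2, 1, 1)
  run proc-C (needs (2, 0, 1), free (2, 1, 1)); after release of (1, 1, 2) the pool is (3, 2, 3)
  run proc-B (needs (1, 2, 2), free (3, 2, 3)); after release of (1, 1, 1) the pool is (4, 3, 4)
  run proc-H (needs (2, 3, 1), free (4, 3, 4)); after release of (0, 0, 2) the pool is (4, 3, 6)
  run proc-I (needs (1, 1, 4), free (4, 3, 6)); after release of (2, 2, 0) the pool is (6, 5, 6)


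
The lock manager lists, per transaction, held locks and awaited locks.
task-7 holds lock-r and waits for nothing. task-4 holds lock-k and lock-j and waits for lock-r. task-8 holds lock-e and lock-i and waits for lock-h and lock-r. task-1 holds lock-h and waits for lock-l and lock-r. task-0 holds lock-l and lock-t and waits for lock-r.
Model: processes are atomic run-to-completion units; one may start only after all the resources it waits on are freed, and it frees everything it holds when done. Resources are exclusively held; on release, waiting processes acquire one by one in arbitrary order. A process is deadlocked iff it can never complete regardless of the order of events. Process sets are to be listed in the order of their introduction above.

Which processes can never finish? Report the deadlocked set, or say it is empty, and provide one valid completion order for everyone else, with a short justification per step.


The deadlocked set is empty.
Key observation: there is no circular wait here — follow any chain and it reaches a process that is free to run now.
A valid finishing order for the others: task-7, task-4, task-0, task-1, task-8.
Step-by-step check:
  task-7 waits on nothing -> runs at once and releases lock-r
  task-4: everything it awaited (lock-r) is free; runs, freeing lock-k and lock-j
  task-0: everything it awaited (lock-r) is free; runs, freeing lock-l and lock-t
  task-1: everything it awaited (lock-l and lock-r) is free; runs, freeing lock-h
  task-8: everything it awaited (lock-h and lock-r) is free; runs, freeing lock-e and lock-i


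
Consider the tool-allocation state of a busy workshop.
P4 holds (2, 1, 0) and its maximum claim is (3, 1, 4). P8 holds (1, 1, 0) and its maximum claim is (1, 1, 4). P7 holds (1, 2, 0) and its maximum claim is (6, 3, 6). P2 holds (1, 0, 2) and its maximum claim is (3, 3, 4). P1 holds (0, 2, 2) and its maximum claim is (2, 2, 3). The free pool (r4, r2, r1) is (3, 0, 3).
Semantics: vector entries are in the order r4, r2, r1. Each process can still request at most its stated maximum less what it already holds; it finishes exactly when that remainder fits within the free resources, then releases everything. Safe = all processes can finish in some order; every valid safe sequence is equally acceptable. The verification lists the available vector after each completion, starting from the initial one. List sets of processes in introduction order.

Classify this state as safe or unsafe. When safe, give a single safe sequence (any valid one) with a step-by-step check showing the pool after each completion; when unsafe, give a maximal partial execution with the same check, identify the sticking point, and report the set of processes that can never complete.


SAFE, for example via the order P1, P8, P4, P2, P7.
Key observation: nothing binds to the last unit here — the tightest requested-resource margin is 1, first seen at P1 ((2, 0, 1) against (3, 0, 3)).
Step-by-step check:
  pool = (3, 0, 3)
  P1 needs (2, 0, 1) <= (3, 0, 3) -> finishes; pool += (0, 2, 2) = (3, 2, 5)
  P8 needs (0, 0, 4) <= (3, 2, 5) -> finishes; pool += (1, 1, 0) = (4, 3, 5)
  P4 needs (1, 0, 4) <= (4, 3, 5) -> finishes; pool += (2, 1, 0) = (6, 4, 5)
  P2 needs (2, 3, 2) <= (6, 4, 5) -> finishes; pool += (1, 0, 2) = (7, 4, 7)
  P7 needs (5, 1, 6) <= (7, 4, 7) -> finishes; pool += (1, 2, 0) = (8, 6, 7)


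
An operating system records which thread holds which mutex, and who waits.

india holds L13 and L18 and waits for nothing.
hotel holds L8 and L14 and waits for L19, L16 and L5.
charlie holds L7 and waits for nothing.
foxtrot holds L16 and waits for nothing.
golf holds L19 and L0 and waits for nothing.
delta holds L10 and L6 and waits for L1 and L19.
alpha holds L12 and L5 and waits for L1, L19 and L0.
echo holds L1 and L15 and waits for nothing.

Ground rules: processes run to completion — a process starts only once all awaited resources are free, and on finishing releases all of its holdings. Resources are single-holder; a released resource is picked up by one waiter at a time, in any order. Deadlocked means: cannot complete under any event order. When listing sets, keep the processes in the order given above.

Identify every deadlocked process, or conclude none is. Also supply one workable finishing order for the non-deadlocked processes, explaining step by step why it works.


Nothing here is deadlocked.
Key observation: the wait relation is loop-free; peeling off processes with no waits unwinds the whole state.
A valid finishing order for the others: india, foxtrot, echo, golf, alpha, delta, charlie, hotel.
Check, step by step:
  run india (it waits on nothing); releases L13 and L18
  run foxtrot (it waits on nothing); releases L16
  run echo (it waits on nothing); releases L1 and L15
  run golf (it waits on nothing); releases L19 and L0
  alpha waits on L1, L19 and L0 — all released -> runs and releases L12 and L5
  delta waits on L1 and L19 — all released -> runs and releases L10 and L6
  run charlie (it waits on nothing); releases L7
  hotel waits on L19, L16 and L5 — all released -> runs and releases L8 and L14


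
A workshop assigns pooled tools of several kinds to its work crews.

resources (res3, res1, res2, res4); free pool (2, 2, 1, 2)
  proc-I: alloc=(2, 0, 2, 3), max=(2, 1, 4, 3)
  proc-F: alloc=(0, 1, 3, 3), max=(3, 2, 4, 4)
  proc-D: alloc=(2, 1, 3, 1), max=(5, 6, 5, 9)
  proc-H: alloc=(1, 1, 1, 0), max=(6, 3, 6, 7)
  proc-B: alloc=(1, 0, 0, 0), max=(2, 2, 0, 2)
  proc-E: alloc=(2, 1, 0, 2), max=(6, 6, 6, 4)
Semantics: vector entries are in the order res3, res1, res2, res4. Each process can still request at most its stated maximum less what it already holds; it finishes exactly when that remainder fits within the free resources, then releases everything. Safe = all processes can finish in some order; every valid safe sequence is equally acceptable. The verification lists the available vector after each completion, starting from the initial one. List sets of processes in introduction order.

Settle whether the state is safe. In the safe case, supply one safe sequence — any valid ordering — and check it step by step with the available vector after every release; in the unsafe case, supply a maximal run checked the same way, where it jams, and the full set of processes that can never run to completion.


UNSAFE — no complete ordering exists.
Key observation: the wall is res1: completing proc-B, proc-F, proc-I, proc-H brings the pool only to (6, 4, 7, 8), and all the rest need more.
A maximal execution: proc-B, proc-F, proc-I, proc-H — then nothing else fits. Verifying each step:
  pool = (2, 2, 1, 2)
  proc-B: need (1, 2, 0, 2) fits (2, 2, 1, 2); releases (1, 0, 0, 0), pool now (3, 2, 1, 2)
  proc-F: need (3, 1, 1, 1) fits (3, 2, 1, 2); releases (0, 1, 3, 3), pool now (3, 3, 4, 5)
  proc-I: need (0, 1, 2, 0) fits (3, 3, 4, 5); releases (2, 0, 2, 3), pool now (5, 3, 6, 8)
  proc-H: need (5, 2, 5, 7) fits (5, 3, 6, 8); releases (1, 1, 1, 0), pool now (6, 4, 7, 8)
  blocked: proc-D wants (3, 5, 2, 8), pool (6, 4, 7, 8) — not enough res1
  blocked: proc-E wants (4, 5, 6, 2), pool (6, 4, 7, 8) — not enough res1
Permanently blocked: proc-D and proc-E.


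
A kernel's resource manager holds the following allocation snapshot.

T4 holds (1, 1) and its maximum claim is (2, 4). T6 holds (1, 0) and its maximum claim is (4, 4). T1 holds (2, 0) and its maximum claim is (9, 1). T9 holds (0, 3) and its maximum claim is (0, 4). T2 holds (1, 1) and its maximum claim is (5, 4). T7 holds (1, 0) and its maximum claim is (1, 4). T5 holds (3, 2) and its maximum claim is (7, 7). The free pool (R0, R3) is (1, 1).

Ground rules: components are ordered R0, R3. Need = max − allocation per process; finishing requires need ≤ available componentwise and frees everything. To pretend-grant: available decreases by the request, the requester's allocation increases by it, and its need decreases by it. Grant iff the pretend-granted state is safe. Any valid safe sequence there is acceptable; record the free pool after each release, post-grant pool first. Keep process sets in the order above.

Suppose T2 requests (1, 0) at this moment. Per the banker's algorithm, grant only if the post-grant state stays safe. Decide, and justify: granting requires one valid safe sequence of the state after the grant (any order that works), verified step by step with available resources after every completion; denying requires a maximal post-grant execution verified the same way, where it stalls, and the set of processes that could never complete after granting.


DENY — the pretend-granted state is unsafe.
Key observation: the pool after T9, T7, T4 is (2, 5); every surviving request exceeds it in R0, so progress ends there.
On the post-grant state, T9, T7, T4 is a maximal run — nothing extends it. Step-by-step check:
  pool = (0, 1)
  run T9 (needs (0, 1), free (0, 1)); after release of (0, 3) the pool is (0, 4)
  run T7 (needs (0, 4), free (0, 4)); after release of (1, 0) the pool is (1, 4)
  run T4 (needs (1, 3), free (1, 4)); after release of (1, 1) the pool is (2, 5)
  T6 still needs (3, 4) but only (2, 5) is free — short on R0
  T1 still needs (7, 1) but only (2, 5) is free — short on R0
  T2 still needs (3, 3) but only (2, 5) is free — short on R0
  T5 still needs (4, 5) but only (2, 5) is free — short on R0
Post-grant, the permanently blocked set is T6, T1, T2 and T5.


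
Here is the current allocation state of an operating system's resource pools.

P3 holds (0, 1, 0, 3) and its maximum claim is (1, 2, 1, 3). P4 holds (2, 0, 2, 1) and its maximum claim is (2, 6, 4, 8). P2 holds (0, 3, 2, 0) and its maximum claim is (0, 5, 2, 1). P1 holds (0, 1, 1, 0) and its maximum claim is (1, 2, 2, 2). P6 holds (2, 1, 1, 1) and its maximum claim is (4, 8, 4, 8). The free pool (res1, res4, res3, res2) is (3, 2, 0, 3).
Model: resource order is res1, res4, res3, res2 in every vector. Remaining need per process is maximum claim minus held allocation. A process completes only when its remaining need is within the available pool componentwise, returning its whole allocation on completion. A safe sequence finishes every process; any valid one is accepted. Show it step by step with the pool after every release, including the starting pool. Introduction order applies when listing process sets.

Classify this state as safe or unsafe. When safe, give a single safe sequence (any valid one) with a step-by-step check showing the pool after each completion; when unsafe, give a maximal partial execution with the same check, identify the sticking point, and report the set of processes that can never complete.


UNSAFE — no complete ordering exists.
Key observation: even finishing P2, P1, P3 leaves just (3, 7, 3, 6) free — too little res2 for any of the remaining processes.
Going as far as possible: P2, P1, P3; after that, nothing fits. Walking it through:
  pool = (3, 2, 0, 3)
  run P2 (needs (0, 2, 0, 1), free (3, 2, 0, 3)); after release of (0, 3, 2, 0) the pool is (3, 5, 2, 3)
  run P1 (needs (1, 1, 1, 2), free (3, 5, 2, 3)); after release of (0, 1, 1, 0) the pool is (3, 6, 3, 3)
  run P3 (needs (1, 1, 1, 0), free (3, 6, 3, 3)); after release of (0, 1, 0, 3) the pool is (3, 7, 3, 6)
  P4 cannot run: need (0, 6, 2, 7) vs free (3, 7, 3, 6) (insufficient res2)
  P6 cannot run: need (2, 7, 3, 7) vs free (3, 7, 3, 6) (insufficient res2)
Processes that can never finish: P4 and P6.


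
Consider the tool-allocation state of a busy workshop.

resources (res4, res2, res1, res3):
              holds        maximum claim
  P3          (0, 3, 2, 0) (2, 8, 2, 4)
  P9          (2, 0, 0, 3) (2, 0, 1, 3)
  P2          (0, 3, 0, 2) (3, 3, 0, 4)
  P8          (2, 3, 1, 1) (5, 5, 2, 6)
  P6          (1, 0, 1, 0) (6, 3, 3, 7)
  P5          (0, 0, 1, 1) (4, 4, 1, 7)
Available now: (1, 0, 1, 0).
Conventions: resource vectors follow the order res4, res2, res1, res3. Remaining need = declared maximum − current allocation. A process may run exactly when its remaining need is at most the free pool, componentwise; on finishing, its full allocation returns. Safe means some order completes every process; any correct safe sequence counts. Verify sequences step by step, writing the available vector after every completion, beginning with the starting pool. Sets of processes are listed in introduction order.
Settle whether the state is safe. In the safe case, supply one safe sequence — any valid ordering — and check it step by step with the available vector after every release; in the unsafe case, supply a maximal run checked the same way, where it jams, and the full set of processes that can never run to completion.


The state is SAFE; one workable sequence: P9, P2, P8, P3, P5, P6.
Key observation: the order's first zero-slack moment is P9 ((0, 0, 1, 0) needed, (1, 0, 1, 0) free — a requested resource with nothing to spare).
Verifying each step:
  pool = (1, 0, 1, 0)
  run P9 (needs (0, 0, 1, 0), free (1, 0, 1, 0)); after release of (2, 0, 0, 3) the pool is (3, 0, 1, 3)
  run P2 (needs (3, 0, 0, 2), free (3, 0, 1, 3)); after release of (0, 3, 0, 2) the pool is (3, 3, 1, 5)
  run P8 (needs (3, 2, 1, 5), free (3, 3, 1, 5)); after release of (2, 3, 1, 1) the pool is (5, 6, 2, 6)
  run P3 (needs (2, 5, 0, 4), free (5, 6, 2, 6)); after release of (0, 3, 2, 0) the pool is (5, 9, 4, 6)
  run P5 (needs (4, 4, 0, 6), free (5, 9, 4, 6)); after release of (0, 0, 1, 1) the pool is (5, 9, 5, 7)
  run P6 (needs (5, 3, 2, 7), free (5, 9, 5, 7)); after release of (1, 0, 1, 0) the pool is (6, 9, 6, 7)


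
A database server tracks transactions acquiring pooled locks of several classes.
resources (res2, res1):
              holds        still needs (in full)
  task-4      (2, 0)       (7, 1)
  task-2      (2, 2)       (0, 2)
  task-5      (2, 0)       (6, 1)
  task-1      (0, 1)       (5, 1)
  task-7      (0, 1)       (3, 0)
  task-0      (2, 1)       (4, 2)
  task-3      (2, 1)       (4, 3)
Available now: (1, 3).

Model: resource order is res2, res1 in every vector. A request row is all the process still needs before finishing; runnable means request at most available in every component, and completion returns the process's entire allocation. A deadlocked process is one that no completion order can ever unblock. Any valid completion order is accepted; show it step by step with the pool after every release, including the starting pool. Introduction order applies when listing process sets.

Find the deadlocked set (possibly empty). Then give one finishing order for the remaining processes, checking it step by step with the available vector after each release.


Deadlocked set: task-4, task-5, task-1, task-0 and task-3.
Key observation: even finishing task-2, task-7 leaves just (3, 6) free — too little res2 for any of the remaining processes.
A valid finishing order for the others: task-2, task-7. Step-by-step check:
  pool = (1, 3)
  run task-2 (needs (0, 2), free (1, 3)); after release of (2, 2) the pool is (3, 5)
  run task-7 (needs (3, 0), free (3, 5)); after release of (0, 1) the pool is (3, 6)
None of the blocked processes ever fits:
  task-4 cannot run: need (7, 1) vs free (3, 6) (insufficient res2)
  task-5 cannot run: need (6, 1) vs free (3, 6) (insufficient res2)
  task-1 cannot run: need (5, 1) vs free (3, 6) (insufficient res2)
  task-0 cannot run: need (4, 2) vs free (3, 6) (insufficient res2)
  task-3 cannot run: need (4, 3) vs free (3, 6) (insufficient res2)


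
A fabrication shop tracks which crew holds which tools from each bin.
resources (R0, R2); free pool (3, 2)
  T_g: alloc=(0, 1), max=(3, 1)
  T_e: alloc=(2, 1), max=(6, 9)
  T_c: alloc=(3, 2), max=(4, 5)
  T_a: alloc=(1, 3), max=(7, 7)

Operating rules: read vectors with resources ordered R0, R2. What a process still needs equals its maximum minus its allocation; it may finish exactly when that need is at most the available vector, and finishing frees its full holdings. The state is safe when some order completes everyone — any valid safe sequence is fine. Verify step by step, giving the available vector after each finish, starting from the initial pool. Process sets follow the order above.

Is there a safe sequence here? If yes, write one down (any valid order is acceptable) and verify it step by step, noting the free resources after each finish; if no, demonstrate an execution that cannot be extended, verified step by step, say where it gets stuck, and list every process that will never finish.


SAFE, for example via the order T_g, T_c, T_a, T_e.
Key observation: T_g marks the first exact bind of the order: its need (3, 0) fits the free (3, 2) with zero slack on a requested resource.
Verifying each step:
  pool = (3, 2)
  T_g needs (3, 0) <= (3, 2) -> finishes; pool += (0, 1) = (3, 3)
  T_c needs (1, 3) <= (3, 3) -> finishes; pool += (3, 2) = (6, 5)
  T_a needs (6, 4) <= (6, 5) -> finishes; pool += (1, 3) = (7, 8)
  T_e needs (4, 8) <= (7, 8) -> finishes; pool += (2, 1) = (9, 9)


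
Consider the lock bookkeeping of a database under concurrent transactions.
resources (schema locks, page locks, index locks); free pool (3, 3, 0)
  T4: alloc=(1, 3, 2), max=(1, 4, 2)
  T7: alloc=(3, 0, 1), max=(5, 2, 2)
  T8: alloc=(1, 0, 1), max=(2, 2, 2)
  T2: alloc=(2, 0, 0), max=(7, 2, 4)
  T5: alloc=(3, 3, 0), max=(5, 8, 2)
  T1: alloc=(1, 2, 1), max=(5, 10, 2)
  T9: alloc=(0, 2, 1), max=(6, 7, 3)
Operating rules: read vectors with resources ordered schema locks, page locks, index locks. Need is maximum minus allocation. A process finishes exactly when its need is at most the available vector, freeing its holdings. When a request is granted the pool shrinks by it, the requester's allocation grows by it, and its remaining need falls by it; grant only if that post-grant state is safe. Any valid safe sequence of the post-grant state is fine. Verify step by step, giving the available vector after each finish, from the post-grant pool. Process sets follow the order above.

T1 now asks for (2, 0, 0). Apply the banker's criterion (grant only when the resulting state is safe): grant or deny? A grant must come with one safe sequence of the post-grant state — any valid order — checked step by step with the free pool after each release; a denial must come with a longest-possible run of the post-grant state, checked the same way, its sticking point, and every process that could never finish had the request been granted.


GRANT — the state after the grant stays safe, e.g. via T4, T7, T8, T5, T1, T2, T9.
Key observation: post-grant, (1, 3, 0) remains, and an order beginning with T4 completes everyone.
Step-by-step check of the post-grant state:
  pool = (1, 3, 0)
  T4 needs (0, 1, 0) <= (1, 3, 0) -> finishes; pool += (1, 3, 2) = (2, 6, 2)
  T7 needs (2, 2, 1) <= (2, 6, 2) -> finishes; pool += (3, 0, 1) = (5, 6, 3)
  T8 needs (1, 2, 1) <= (5, 6, 3) -> finishes; pool += (1, 0, 1) = (6, 6, 4)
  T5 needs (2, 5, 2) <= (6, 6, 4) -> finishes; pool += (3, 3, 0) = (9, 9, 4)
  T1 needs (2, 8, 1) <= (9, 9, 4) -> finishes; pool += (3, 2, 1) = (12, 11, 5)
  T2 needs (5, 2, 4) <= (12, 11, 5) -> finishes; pool += (2, 0, 0) = (14, 11, 5)
  T9 needs (6, 5, 2) <= (14, 11, 5) -> finishes; pool += (0, 2, 1) = (14, 13, 6)


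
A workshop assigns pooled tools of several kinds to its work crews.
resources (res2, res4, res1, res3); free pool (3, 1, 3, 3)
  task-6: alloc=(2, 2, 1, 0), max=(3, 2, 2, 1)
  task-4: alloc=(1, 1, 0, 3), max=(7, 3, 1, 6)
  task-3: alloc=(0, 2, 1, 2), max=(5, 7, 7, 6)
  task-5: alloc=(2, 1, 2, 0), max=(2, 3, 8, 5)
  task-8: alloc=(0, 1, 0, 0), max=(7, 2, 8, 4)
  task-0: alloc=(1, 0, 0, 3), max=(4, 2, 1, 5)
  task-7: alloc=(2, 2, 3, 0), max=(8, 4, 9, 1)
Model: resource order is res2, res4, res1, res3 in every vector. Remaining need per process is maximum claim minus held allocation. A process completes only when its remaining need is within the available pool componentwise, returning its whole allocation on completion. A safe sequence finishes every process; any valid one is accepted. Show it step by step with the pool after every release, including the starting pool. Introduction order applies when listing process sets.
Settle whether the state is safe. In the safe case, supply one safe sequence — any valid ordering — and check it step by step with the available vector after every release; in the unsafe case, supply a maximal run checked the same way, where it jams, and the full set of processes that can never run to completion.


UNSAFE.
Key observation: task-6, task-0, task-4 can finish, but then (7, 4, 4, 9) is all there is, and the blocked group's res1 demands exceed it.
The run task-6, task-0, task-4 cannot be extended any further. Verifying each step:
  pool = (3, 1, 3, 3)
  run task-6 (needs (1, 0, 1, 1), free (3, 1, 3, 3)); after release of (2, 2, 1, 0) the pool is (5, 3, 4, 3)
  run task-0 (needs (3, 2, 1, 2), free (5, 3, 4, 3)); after release of (1, 0, 0, 3) the pool is (6, 3, 4, 6)
  run task-4 (needs (6, 2, 1, 3), free (6, 3, 4, 6)); after release of (1, 1, 0, 3) the pool is (7, 4, 4, 9)
  blocked: task-3 wants (5, 5, 6, 4), pool (7, 4, 4, 9) — not enough res4 and res1
  blocked: task-5 wants (0, 2, 6, 5), pool (7, 4, 4, 9) — not enough res1
  blocked: task-8 wants (7, 1, 8, 4), pool (7, 4, 4, 9) — not enough res1
  blocked: task-7 wants (6, 2, 6, 1), pool (7, 4, 4, 9) — not enough res1
Never able to finish: task-3, task-5, task-8 and task-7.


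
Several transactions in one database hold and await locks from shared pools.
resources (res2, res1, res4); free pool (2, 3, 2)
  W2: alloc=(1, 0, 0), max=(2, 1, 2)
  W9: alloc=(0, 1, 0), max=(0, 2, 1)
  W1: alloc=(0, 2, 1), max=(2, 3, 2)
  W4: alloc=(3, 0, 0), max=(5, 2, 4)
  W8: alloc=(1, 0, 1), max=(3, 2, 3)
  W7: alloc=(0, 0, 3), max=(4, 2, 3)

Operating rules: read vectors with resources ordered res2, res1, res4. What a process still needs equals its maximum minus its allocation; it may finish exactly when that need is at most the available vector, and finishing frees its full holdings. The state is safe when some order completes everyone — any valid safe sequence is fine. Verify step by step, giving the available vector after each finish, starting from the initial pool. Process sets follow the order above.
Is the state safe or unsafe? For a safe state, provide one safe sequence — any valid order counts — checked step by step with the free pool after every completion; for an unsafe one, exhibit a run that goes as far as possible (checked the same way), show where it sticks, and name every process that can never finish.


SAFE — a valid safe sequence is W8, W2, W1, W4, W7, W9.
Key observation: reading the order forward, W8 is the first process whose need (2, 2, 2) meets the free pool (2, 3, 2) exactly on a resource it requests.
Check, step by step:
  pool = (2, 3, 2)
  W8 needs (2, 2, 2) <= (2, 3, 2) -> finishes; pool += (1, 0, 1) = (3, 3, 3)
  W2 needs (1, 1, 2) <= (3, 3, 3) -> finishes; pool += (1, 0, 0) = (4, 3, 3)
  W1 needs (2, 1, 1) <= (4, 3, 3) -> finishes; pool += (0, 2, 1) = (4, 5, 4)
  W4 needs (2, 2, 4) <= (4, 5, 4) -> finishes; pool += (3, 0, 0) = (7, 5, 4)
  W7 needs (4, 2, 0) <= (7, 5, 4) -> finishes; pool += (0, 0, 3) = (7, 5, 7)
  W9 needs (0, 1, 1) <= (7, 5, 7) -> finishes; pool += (0, 1, 0) = (7, 6, 7)


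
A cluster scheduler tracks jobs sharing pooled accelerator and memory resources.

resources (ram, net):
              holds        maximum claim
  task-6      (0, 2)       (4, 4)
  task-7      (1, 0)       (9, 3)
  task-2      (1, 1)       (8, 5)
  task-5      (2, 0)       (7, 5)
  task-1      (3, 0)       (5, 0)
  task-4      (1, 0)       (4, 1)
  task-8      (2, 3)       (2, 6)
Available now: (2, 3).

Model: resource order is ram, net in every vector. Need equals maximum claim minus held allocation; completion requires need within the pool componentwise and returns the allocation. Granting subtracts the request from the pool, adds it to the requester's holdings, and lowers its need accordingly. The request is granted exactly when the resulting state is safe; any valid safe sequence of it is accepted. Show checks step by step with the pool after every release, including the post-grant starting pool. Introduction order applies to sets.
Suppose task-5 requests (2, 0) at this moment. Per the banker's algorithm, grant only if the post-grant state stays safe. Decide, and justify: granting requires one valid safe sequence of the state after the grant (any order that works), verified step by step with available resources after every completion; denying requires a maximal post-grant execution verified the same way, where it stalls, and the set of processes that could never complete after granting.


GRANT. The post-grant state is safe; one safe sequence: task-8, task-1, task-5, task-2, task-6, task-4, task-7.
Key observation: after the grant the pool drops to (0, 3), which still lets task-8 finish first and unwind the rest.
Check on the post-grant state, step by step:
  pool = (0, 3)
  run task-8 (needs (0, 3), free (0, 3)); after release of (2, 3) the pool is (2, 6)
  run task-1 (needs (2, 0), free (2, 6)); after release of (3, 0) the pool is (5, 6)
  run task-5 (needs (3, 5), free (5, 6)); after release of (4, 0) the pool is (9, 6)
  run task-2 (needs (7, 4), free (9, 6)); after release of (1, 1) the pool is (10, 7)
  run task-6 (needs (4, 2), free (10, 7)); after release of (0, 2) the pool is (10, 9)
  run task-4 (needs (3, 1), free (10, 9)); after release of (1, 0) the pool is (11, 9)
  run task-7 (needs (8, 3), free (11, 9)); after release of (1, 0) the pool is (12, 9)


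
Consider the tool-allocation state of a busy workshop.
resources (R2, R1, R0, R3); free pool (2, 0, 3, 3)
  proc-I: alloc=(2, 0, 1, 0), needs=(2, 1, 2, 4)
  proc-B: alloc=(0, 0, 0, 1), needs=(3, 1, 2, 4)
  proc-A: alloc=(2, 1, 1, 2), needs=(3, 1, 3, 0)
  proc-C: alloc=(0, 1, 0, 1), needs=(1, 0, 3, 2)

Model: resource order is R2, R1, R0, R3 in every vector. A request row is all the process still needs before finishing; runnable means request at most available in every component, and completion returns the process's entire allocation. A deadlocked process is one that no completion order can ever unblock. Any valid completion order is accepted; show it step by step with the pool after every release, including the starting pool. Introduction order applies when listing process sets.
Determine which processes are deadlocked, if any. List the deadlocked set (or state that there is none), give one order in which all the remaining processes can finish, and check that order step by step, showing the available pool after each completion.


Nothing here is deadlocked.
Key observation: the pool covers proc-C at once, and every later process fits after earlier releases.
A valid finishing order for the others: proc-C, proc-I, proc-B, proc-A. Check, step by step:
  pool = (2, 0, 3, 3)
  proc-C needs (1, 0, 3, 2) <= (2, 0, 3, 3) -> finishes; pool += (0, 1, 0, 1) = (2, 1, 3, 4)
  proc-I needs (2, 1, 2, 4) <= (2, 1, 3, 4) -> finishes; pool += (2, 0, 1, 0) = (4, 1, 4, 4)
  proc-B needs (3, 1, 2, 4) <= (4, 1, 4, 4) -> finishes; pool += (0, 0, 0, 1) = (4, 1, 4, 5)
  proc-A needs (3, 1, 3, 0) <= (4, 1, 4, 5) -> finishes; pool += (2, 1, 1, 2) = (6, 2, 5, 7)
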